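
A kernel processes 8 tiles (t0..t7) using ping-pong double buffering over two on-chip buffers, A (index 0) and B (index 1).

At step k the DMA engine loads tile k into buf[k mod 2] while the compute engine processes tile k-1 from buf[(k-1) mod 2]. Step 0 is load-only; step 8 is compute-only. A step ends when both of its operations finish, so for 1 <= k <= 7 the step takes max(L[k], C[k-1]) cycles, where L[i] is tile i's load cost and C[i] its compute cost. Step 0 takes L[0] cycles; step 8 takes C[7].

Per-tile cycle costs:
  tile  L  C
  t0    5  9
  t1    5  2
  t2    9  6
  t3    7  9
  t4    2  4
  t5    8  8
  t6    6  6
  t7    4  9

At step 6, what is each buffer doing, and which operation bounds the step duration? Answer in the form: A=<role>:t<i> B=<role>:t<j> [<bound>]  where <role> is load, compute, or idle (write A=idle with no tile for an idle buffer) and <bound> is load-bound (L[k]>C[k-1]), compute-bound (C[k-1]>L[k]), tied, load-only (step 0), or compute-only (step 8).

step 0: L[0]=5 → dur=5, Σ=5 | A=load:t0 B=idle [load-only]
step 1: L[1]=5 C[0]=9 → dur=9, Σ=14 | A=compute:t0 B=load:t1 [compute-bound]
step 2: L[2]=9 C[1]=2 → dur=9, Σ=23 | A=load:t2 B=compute:t1 [load-bound]
step 3: L[3]=7 C[2]=6 → dur=7, Σ=30 | A=compute:t2 B=load:t3 [load-bound]
step 4: L[4]=2 C[3]=9 → dur=9, Σ=39 | A=load:t4 B=compute:t3 [compute-bound]
step 5: L[5]=8 C[4]=4 → dur=8, Σ=47 | A=compute:t4 B=load:t5 [load-bound]
step 6: L[6]=6 C[5]=8 → dur=8, Σ=55 | A=load:t6 B=compute:t5 [compute-bound]
step 7: L[7]=4 C[6]=6 → dur=6, Σ=61 | A=compute:t6 B=load:t7 [compute-bound]
step 8: C[7]=9 → dur=9, Σ=70 | A=idle B=compute:t7 [compute-only]

step 6: A=load:t6 B=compute:t5 [compute-bound]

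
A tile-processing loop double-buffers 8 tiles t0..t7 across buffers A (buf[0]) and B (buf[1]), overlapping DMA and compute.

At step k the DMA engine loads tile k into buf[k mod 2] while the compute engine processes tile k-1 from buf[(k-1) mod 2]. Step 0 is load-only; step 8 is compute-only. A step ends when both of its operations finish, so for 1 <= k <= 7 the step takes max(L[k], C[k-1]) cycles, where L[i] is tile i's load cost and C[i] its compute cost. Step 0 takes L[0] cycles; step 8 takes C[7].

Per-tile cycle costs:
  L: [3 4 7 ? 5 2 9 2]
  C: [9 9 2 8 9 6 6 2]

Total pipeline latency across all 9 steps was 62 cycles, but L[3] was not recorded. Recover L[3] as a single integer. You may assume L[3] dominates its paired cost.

step 0: dur = L[0]=3 = 3
step 1: dur = max(L[1]=4, C[0]=9) = 9
step 2: dur = max(L[2]=7, C[1]=9) = 9
step 3: dur = max(L[3]=?, C[2]=2) = L[3]  (unknown; binding)
step 4: dur = max(L[4]=5, C[3]=8) = 8
step 5: dur = max(L[5]=2, C[4]=9) = 9
step 6: dur = max(L[6]=9, C[5]=6) = 9
step 7: dur = max(L[7]=2, C[6]=6) = 6
step 8: dur = C[7]=2 = 2
sum of known step durations = 55
dur[3] = total - known = 62 - 55 = 7
L[3] is the binding max in step 3, so L[3] = dur[3] = 7

L[3] = 7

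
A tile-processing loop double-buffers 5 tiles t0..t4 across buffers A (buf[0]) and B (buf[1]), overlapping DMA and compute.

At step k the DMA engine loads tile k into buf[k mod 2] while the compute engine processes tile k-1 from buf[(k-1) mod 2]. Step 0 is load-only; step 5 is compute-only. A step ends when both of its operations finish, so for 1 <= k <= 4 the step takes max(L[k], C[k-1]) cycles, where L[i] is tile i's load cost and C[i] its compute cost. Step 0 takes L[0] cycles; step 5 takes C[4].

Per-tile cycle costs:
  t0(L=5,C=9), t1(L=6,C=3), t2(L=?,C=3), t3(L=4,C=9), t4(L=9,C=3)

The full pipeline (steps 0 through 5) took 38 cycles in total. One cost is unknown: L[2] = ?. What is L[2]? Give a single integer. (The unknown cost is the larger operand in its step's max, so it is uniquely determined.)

step 0 → dur = L[0]=5 = 5
step 1 → dur = max(L[1]=6, C[0]=9) = 9
step 2 → dur = max(L[2]=?, C[1]=3) = L[2]  (unknown; binding)
step 3 → dur = max(L[3]=4, C[2]=3) = 4
step 4 → dur = max(L[4]=9, C[3]=9) = 9
step 5 → dur = C[4]=3 = 3
sum of known step durations = 30
dur[2] = total - known = 38 - 30 = 8
L[2] is the binding max in step 2, so L[2] = dur[2] = 8

L[2] = 8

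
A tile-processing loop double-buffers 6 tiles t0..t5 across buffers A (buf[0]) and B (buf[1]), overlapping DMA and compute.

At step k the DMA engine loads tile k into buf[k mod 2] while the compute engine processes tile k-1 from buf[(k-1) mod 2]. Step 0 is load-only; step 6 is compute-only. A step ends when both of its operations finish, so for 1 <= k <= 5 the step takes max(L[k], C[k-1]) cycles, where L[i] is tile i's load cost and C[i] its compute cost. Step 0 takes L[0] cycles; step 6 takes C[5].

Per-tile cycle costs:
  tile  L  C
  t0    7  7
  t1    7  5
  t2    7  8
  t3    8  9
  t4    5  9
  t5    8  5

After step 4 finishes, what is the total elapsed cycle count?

end_cycle[4] = 38

[0] DMA t0→A (7c) ∥ CU idle ⇒ 7c, clock 7
[1] DMA t1→B (7c) ∥ CU A:t0 (7c) ⇒ 7c, clock 14
[2] DMA t2→A (7c) ∥ CU B:t1 (5c) ⇒ 7c, clock 21
[3] DMA t3→B (8c) ∥ CU A:t2 (8c) ⇒ 8c, clock 29
[4] DMA t4→A (5c) ∥ CU B:t3 (9c) ⇒ 9c, clock 38
[5] DMA t5→B (8c) ∥ CU A:t4 (9c) ⇒ 9c, clock 47
[6] DMA idle ∥ CU B:t5 (5c) ⇒ 5c, clock 52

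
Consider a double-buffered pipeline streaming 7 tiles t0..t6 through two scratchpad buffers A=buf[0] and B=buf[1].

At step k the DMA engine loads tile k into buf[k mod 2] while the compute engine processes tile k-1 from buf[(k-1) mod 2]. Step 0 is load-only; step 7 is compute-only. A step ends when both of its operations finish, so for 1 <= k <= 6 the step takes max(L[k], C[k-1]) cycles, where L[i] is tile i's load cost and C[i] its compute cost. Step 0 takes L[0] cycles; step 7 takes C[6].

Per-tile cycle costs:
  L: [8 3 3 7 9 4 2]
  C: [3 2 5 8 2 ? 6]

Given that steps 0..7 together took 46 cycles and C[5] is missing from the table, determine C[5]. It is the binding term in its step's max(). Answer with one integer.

C[5] = 6

step 0: dur = L[0]=8 = 8
step 1: dur = max(L[1]=3, C[0]=3) = 3
step 2: dur = max(L[2]=3, C[1]=2) = 3
step 3: dur = max(L[3]=7, C[2]=5) = 7
step 4: dur = max(L[4]=9, C[3]=8) = 9
step 5: dur = max(L[5]=4, C[4]=2) = 4
step 6: dur = max(L[6]=2, C[5]=?) = C[5]  (unknown; binding)
step 7: dur = C[6]=6 = 6
sum of known step durations = 40
dur[6] = total - known = 46 - 40 = 6
C[5] is the binding max in step 6, so C[5] = dur[6] = 6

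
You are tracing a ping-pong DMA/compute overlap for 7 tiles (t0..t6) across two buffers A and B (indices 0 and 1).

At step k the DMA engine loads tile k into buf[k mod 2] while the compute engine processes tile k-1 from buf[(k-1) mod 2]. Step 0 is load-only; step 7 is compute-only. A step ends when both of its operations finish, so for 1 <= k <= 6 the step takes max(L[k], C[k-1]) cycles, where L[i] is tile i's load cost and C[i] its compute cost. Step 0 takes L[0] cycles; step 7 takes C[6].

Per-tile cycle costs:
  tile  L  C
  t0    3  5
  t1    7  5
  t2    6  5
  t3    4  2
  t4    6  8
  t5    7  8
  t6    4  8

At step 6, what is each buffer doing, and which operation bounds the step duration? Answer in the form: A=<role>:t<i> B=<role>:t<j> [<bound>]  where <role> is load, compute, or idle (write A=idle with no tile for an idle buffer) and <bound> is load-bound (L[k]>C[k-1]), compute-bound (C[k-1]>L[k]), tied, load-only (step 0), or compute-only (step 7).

k=0 load=t0/3c comp=- wait=3 total=3
k=1 load=t1/7c comp=t0/5c wait=7 total=10
k=2 load=t2/6c comp=t1/5c wait=6 total=16
k=3 load=t3/4c comp=t2/5c wait=5 total=21
k=4 load=t4/6c comp=t3/2c wait=6 total=27
k=5 load=t5/7c comp=t4/8c wait=8 total=35
k=6 load=t6/4c comp=t5/8c wait=8 total=43
k=7 load=- comp=t6/8c wait=8 total=51

step 6: A=load:t6 B=compute:t5 [compute-bound]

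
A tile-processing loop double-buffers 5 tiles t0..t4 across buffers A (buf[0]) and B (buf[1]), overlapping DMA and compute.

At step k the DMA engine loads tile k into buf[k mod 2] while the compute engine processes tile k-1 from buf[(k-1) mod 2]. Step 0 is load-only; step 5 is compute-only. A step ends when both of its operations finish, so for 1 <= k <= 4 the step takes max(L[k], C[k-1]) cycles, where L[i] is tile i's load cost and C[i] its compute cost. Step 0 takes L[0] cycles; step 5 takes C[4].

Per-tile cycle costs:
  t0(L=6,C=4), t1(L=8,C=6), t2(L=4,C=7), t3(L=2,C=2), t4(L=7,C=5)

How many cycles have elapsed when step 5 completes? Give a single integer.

step 0: L[0]=6 → dur=6, Σ=6 | A=load:t0 B=idle [load-only]
step 1: L[1]=8 C[0]=4 → dur=8, Σ=14 | A=compute:t0 B=load:t1 [load-bound]
step 2: L[2]=4 C[1]=6 → dur=6, Σ=20 | A=load:t2 B=compute:t1 [compute-bound]
step 3: L[3]=2 C[2]=7 → dur=7, Σ=27 | A=compute:t2 B=load:t3 [compute-bound]
step 4: L[4]=7 C[3]=2 → dur=7, Σ=34 | A=load:t4 B=compute:t3 [load-bound]
step 5: C[4]=5 → dur=5, Σ=39 | A=compute:t4 B=idle [compute-only]

end_cycle[5] = 39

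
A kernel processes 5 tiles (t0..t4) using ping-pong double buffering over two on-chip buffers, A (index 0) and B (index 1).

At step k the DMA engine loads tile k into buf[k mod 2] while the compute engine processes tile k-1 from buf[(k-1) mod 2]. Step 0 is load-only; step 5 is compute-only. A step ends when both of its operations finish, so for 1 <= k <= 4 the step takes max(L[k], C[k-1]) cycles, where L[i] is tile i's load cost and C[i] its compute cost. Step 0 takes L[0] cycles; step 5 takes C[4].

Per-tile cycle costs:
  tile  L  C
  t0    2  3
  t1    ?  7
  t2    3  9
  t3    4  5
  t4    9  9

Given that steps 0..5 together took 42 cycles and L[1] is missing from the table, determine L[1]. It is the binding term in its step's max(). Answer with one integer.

step 0 | dur = L[0]=2 = 2
step 1 | dur = max(L[1]=?, C[0]=3) = L[1]  (unknown; binding)
step 2 | dur = max(L[2]=3, C[1]=7) = 7
step 3 | dur = max(L[3]=4, C[2]=9) = 9
step 4 | dur = max(L[4]=9, C[3]=5) = 9
step 5 | dur = C[4]=9 = 9
sum of known step durations = 36
dur[1] = total - known = 42 - 36 = 6
L[1] is the binding max in step 1, so L[1] = dur[1] = 6

L[1] = 6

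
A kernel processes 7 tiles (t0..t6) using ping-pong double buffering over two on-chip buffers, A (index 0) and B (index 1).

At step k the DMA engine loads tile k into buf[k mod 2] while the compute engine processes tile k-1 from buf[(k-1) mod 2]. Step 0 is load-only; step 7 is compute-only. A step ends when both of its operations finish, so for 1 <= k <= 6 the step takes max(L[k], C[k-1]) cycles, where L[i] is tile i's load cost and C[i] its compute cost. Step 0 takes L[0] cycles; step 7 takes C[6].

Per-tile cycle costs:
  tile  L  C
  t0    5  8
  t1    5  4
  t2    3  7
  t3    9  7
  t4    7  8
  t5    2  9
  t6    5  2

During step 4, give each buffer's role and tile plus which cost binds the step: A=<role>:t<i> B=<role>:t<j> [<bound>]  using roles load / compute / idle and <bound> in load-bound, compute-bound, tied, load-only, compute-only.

step 4: A=load:t4 B=compute:t3 [tied]

step 0: L[0]=5 → dur=5, Σ=5 | A=load:t0 B=idle [load-only]
step 1: L[1]=5 C[0]=8 → dur=8, Σ=13 | A=compute:t0 B=load:t1 [compute-bound]
step 2: L[2]=3 C[1]=4 → dur=4, Σ=17 | A=load:t2 B=compute:t1 [compute-bound]
step 3: L[3]=9 C[2]=7 → dur=9, Σ=26 | A=compute:t2 B=load:t3 [load-bound]
step 4: L[4]=7 C[3]=7 → dur=7, Σ=33 | A=load:t4 B=compute:t3 [tied]
step 5: L[5]=2 C[4]=8 → dur=8, Σ=41 | A=compute:t4 B=load:t5 [compute-bound]
step 6: L[6]=5 C[5]=9 → dur=9, Σ=50 | A=load:t6 B=compute:t5 [compute-bound]
step 7: C[6]=2 → dur=2, Σ=52 | A=compute:t6 B=idle [compute-only]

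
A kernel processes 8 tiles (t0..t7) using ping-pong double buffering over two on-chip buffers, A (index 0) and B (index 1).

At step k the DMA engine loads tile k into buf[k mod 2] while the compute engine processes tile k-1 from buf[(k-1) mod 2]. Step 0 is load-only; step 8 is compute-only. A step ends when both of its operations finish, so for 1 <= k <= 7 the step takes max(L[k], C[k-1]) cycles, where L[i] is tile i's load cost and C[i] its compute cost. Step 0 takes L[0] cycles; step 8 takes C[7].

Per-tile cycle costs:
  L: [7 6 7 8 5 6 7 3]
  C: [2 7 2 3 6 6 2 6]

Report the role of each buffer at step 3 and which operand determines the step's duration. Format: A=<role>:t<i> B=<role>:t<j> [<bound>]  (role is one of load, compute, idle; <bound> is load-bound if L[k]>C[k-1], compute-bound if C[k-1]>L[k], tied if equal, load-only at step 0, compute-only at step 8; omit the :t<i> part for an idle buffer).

k=0 load=t0/7c comp=- wait=7 total=7
k=1 load=t1/6c comp=t0/2c wait=6 total=13
k=2 load=t2/7c comp=t1/7c wait=7 total=20
k=3 load=t3/8c comp=t2/2c wait=8 total=28
k=4 load=t4/5c comp=t3/3c wait=5 total=33
k=5 load=t5/6c comp=t4/6c wait=6 total=39
k=6 load=t6/7c comp=t5/6c wait=7 total=46
k=7 load=t7/3c comp=t6/2c wait=3 total=49
k=8 load=- comp=t7/6c wait=6 total=55

step 3: A=compute:t2 B=load:t3 [load-bound]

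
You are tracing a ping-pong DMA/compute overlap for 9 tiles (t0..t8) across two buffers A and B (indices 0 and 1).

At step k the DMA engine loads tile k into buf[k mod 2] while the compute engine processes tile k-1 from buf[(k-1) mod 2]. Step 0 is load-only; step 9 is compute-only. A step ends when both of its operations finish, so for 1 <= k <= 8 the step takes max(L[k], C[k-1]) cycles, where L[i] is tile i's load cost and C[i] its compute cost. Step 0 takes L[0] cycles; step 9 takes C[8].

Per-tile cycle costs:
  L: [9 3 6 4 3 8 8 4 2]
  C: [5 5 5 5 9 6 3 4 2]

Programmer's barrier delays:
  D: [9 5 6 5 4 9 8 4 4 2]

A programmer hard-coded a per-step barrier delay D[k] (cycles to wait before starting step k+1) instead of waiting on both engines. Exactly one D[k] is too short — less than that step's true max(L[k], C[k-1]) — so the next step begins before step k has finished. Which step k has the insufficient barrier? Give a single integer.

hazard at step 4

[0] required=L[0]=9=9 vs D=9 ok
[1] required=max(L[1]=3,C[0]=5)=5 vs D=5 ok
[2] required=max(L[2]=6,C[1]=5)=6 vs D=6 ok
[3] required=max(L[3]=4,C[2]=5)=5 vs D=5 ok
[4] required=max(L[4]=3,C[3]=5)=5 vs D=4 SHORT
[5] required=max(L[5]=8,C[4]=9)=9 vs D=9 ok
[6] required=max(L[6]=8,C[5]=6)=8 vs D=8 ok
[7] required=max(L[7]=4,C[6]=3)=4 vs D=4 ok
[8] required=max(L[8]=2,C[7]=4)=4 vs D=4 ok
[9] required=C[8]=2=2 vs D=2 ok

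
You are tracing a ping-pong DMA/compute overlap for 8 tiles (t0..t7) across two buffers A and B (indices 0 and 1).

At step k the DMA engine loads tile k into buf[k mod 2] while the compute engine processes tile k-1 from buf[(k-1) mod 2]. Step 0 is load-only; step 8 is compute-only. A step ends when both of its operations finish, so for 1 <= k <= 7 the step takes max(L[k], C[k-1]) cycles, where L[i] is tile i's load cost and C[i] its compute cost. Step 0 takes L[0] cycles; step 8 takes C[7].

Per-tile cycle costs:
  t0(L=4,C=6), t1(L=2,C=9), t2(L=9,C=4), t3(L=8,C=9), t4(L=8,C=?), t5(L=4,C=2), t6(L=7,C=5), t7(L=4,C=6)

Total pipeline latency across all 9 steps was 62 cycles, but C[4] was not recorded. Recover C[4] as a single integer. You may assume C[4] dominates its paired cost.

step 0: dur = L[0]=4 = 4
step 1: dur = max(L[1]=2, C[0]=6) = 6
step 2: dur = max(L[2]=9, C[1]=9) = 9
step 3: dur = max(L[3]=8, C[2]=4) = 8
step 4: dur = max(L[4]=8, C[3]=9) = 9
step 5: dur = max(L[5]=4, C[4]=?) = C[4]  (unknown; binding)
step 6: dur = max(L[6]=7, C[5]=2) = 7
step 7: dur = max(L[7]=4, C[6]=5) = 5
step 8: dur = C[7]=6 = 6
sum of known step durations = 54
dur[5] = total - known = 62 - 54 = 8
C[4] is the binding max in step 5, so C[4] = dur[5] = 8

C[4] = 8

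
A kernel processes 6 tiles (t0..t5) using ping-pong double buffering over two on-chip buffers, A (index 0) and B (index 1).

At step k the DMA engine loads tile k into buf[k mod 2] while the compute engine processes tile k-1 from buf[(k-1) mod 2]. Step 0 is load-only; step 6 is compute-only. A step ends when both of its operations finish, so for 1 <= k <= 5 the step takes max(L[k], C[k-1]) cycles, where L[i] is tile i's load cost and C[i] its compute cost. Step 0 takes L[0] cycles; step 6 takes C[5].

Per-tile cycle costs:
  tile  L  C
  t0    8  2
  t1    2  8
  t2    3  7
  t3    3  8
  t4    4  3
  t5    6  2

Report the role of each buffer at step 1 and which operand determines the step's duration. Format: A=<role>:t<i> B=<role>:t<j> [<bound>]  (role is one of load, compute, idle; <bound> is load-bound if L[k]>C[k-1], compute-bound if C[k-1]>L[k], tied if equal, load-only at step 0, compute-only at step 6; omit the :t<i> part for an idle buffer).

step 1: A=compute:t0 B=load:t1 [tied]

  0. 8=8c; end=8; A:t0 B:-
  1. max(2,2)=2c; end=10; A:t0 B:t1
  2. max(3,8)=8c; end=18; A:t2 B:t1
  3. max(3,7)=7c; end=25; A:t2 B:t3
  4. max(4,8)=8c; end=33; A:t4 B:t3
  5. max(6,3)=6c; end=39; A:t4 B:t5
  6. 2=2c; end=41; A:t4 B:t5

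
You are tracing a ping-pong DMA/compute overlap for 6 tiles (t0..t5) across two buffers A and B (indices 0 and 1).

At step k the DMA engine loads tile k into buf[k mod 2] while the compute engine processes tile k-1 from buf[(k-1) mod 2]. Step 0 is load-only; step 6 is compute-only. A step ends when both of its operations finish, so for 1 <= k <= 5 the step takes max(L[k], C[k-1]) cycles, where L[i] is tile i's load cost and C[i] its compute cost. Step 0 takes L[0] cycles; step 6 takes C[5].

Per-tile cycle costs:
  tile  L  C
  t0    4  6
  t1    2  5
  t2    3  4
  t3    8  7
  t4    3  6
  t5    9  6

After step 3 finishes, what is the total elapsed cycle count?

k=0 load=t0/4c comp=- wait=4 total=4
k=1 load=t1/2c comp=t0/6c wait=6 total=10
k=2 load=t2/3c comp=t1/5c wait=5 total=15
k=3 load=t3/8c comp=t2/4c wait=8 total=23
k=4 load=t4/3c comp=t3/7c wait=7 total=30
k=5 load=t5/9c comp=t4/6c wait=9 total=39
k=6 load=- comp=t5/6c wait=6 total=45

end_cycle[3] = 23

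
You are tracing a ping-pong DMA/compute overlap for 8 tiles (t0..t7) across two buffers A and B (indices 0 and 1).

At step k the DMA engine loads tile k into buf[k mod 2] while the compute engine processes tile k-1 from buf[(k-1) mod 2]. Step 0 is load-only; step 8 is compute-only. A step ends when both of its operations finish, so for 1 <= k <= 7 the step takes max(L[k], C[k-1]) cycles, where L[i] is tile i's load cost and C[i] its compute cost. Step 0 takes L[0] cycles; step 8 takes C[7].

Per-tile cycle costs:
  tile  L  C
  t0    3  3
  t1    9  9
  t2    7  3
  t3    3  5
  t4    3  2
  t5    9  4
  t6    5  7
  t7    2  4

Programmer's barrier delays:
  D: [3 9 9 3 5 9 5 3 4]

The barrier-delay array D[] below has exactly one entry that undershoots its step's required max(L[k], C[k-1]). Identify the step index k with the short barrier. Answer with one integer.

k=0 barrier L[0]=3→3c, D[0]=3 ok
k=1 barrier max(L[1]=9,C[0]=3)→9c, D[1]=9 ok
k=2 barrier max(L[2]=7,C[1]=9)→9c, D[2]=9 ok
k=3 barrier max(L[3]=3,C[2]=3)→3c, D[3]=3 ok
k=4 barrier max(L[4]=3,C[3]=5)→5c, D[4]=5 ok
k=5 barrier max(L[5]=9,C[4]=2)→9c, D[5]=9 ok
k=6 barrier max(L[6]=5,C[5]=4)→5c, D[6]=5 ok
k=7 barrier max(L[7]=2,C[6]=7)→7c, D[7]=3 SHORT
k=8 barrier C[7]=4→4c, D[8]=4 ok

hazard at step 7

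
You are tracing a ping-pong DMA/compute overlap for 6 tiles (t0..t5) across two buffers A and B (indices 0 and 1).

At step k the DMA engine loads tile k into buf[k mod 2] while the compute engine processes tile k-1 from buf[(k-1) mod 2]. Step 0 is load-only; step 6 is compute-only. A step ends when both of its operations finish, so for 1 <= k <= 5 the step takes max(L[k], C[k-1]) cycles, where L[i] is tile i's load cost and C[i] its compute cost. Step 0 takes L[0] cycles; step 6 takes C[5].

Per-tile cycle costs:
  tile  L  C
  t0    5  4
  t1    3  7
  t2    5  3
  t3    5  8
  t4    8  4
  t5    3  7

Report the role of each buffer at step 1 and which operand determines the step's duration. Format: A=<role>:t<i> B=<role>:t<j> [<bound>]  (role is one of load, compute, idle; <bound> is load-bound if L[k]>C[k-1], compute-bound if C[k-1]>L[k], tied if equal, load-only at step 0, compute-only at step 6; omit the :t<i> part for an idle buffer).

step 1: A=compute:t0 B=load:t1 [compute-bound]

step 0: L[0]=5 → dur=5, Σ=5 | A=load:t0 B=idle [load-only]
step 1: L[1]=3 C[0]=4 → dur=4, Σ=9 | A=compute:t0 B=load:t1 [compute-bound]
step 2: L[2]=5 C[1]=7 → dur=7, Σ=16 | A=load:t2 B=compute:t1 [compute-bound]
step 3: L[3]=5 C[2]=3 → dur=5, Σ=21 | A=compute:t2 B=load:t3 [load-bound]
step 4: L[4]=8 C[3]=8 → dur=8, Σ=29 | A=load:t4 B=compute:t3 [tied]
step 5: L[5]=3 C[4]=4 → dur=4, Σ=33 | A=compute:t4 B=load:t5 [compute-bound]
step 6: C[5]=7 → dur=7, Σ=40 | A=idle B=compute:t5 [compute-only]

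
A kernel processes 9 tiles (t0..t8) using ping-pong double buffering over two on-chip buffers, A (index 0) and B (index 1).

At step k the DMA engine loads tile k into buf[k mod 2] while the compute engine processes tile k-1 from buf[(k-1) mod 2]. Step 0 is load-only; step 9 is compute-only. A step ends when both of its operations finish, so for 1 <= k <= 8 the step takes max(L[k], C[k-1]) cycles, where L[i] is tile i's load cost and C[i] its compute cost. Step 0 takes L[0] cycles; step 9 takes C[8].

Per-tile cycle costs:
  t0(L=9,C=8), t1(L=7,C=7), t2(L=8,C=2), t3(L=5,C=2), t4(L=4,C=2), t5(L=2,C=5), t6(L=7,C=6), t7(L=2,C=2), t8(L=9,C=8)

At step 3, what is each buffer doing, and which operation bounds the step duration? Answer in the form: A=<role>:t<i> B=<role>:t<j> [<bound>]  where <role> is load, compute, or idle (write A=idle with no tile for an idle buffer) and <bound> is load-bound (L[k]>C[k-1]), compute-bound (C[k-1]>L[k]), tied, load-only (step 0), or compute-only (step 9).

step 3: A=compute:t2 B=load:t3 [load-bound]

  0. 9=9c; end=9; A:t0 B:-
  1. max(7,8)=8c; end=17; A:t0 B:t1
  2. max(8,7)=8c; end=25; A:t2 B:t1
  3. max(5,2)=5c; end=30; A:t2 B:t3
  4. max(4,2)=4c; end=34; A:t4 B:t3
  5. max(2,2)=2c; end=36; A:t4 B:t5
  6. max(7,5)=7c; end=43; A:t6 B:t5
  7. max(2,6)=6c; end=49; A:t6 B:t7
  8. max(9,2)=9c; end=58; A:t8 B:t7
  9. 8=8c; end=66; A:t8 B:t7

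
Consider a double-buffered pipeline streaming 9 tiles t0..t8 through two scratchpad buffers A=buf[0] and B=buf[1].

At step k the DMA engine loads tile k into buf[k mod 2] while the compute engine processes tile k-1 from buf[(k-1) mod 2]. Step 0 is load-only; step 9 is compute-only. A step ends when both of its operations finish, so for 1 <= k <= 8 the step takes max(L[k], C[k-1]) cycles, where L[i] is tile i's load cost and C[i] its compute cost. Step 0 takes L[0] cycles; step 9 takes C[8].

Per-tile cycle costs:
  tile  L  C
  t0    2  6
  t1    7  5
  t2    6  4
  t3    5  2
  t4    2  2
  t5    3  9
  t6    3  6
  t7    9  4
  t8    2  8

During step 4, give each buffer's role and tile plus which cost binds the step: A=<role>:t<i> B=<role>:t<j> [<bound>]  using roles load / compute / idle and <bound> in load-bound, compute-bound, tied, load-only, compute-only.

step 4: A=load:t4 B=compute:t3 [tied]

  0. 2=2c; end=2; A:t0 B:-
  1. max(7,6)=7c; end=9; A:t0 B:t1
  2. max(6,5)=6c; end=15; A:t2 B:t1
  3. max(5,4)=5c; end=20; A:t2 B:t3
  4. max(2,2)=2c; end=22; A:t4 B:t3
  5. max(3,2)=3c; end=25; A:t4 B:t5
  6. max(3,9)=9c; end=34; A:t6 B:t5
  7. max(9,6)=9c; end=43; A:t6 B:t7
  8. max(2,4)=4c; end=47; A:t8 B:t7
  9. 8=8c; end=55; A:t8 B:t7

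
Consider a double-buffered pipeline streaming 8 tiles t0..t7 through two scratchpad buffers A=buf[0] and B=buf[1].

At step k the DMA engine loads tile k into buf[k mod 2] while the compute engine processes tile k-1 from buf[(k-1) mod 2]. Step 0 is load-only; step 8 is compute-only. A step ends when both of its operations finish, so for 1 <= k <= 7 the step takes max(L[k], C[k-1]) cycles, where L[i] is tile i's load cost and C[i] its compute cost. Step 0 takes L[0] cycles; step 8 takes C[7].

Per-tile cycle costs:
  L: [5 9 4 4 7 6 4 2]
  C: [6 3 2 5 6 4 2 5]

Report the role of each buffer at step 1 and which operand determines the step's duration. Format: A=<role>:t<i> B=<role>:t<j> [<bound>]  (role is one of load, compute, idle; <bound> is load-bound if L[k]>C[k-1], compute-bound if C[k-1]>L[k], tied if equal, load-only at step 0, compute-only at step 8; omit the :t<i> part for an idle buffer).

step 0: L[0]=5 → dur=5, Σ=5 | A=load:t0 B=idle [load-only]
step 1: L[1]=9 C[0]=6 → dur=9, Σ=14 | A=compute:t0 B=load:t1 [load-bound]
step 2: L[2]=4 C[1]=3 → dur=4, Σ=18 | A=load:t2 B=compute:t1 [load-bound]
step 3: L[3]=4 C[2]=2 → dur=4, Σ=22 | A=compute:t2 B=load:t3 [load-bound]
step 4: L[4]=7 C[3]=5 → dur=7, Σ=29 | A=load:t4 B=compute:t3 [load-bound]
step 5: L[5]=6 C[4]=6 → dur=6, Σ=35 | A=compute:t4 B=load:t5 [tied]
step 6: L[6]=4 C[5]=4 → dur=4, Σ=39 | A=load:t6 B=compute:t5 [tied]
step 7: L[7]=2 C[6]=2 → dur=2, Σ=41 | A=compute:t6 B=load:t7 [tied]
step 8: C[7]=5 → dur=5, Σ=46 | A=idle B=compute:t7 [compute-only]

step 1: A=compute:t0 B=load:t1 [load-bound]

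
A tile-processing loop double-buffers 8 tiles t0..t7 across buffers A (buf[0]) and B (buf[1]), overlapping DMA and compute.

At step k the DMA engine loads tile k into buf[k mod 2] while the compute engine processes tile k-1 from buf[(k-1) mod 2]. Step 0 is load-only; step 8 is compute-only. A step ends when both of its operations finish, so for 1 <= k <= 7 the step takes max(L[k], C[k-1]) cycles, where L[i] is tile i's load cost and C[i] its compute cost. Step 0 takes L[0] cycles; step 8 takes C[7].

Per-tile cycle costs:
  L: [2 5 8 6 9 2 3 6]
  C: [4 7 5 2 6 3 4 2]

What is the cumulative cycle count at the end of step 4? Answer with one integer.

step 0: L[0]=2 → dur=2, Σ=2 | A=load:t0 B=idle [load-only]
step 1: L[1]=5 C[0]=4 → dur=5, Σ=7 | A=compute:t0 B=load:t1 [load-bound]
step 2: L[2]=8 C[1]=7 → dur=8, Σ=15 | A=load:t2 B=compute:t1 [load-bound]
step 3: L[3]=6 C[2]=5 → dur=6, Σ=21 | A=compute:t2 B=load:t3 [load-bound]
step 4: L[4]=9 C[3]=2 → dur=9, Σ=30 | A=load:t4 B=compute:t3 [load-bound]
step 5: L[5]=2 C[4]=6 → dur=6, Σ=36 | A=compute:t4 B=load:t5 [compute-bound]
step 6: L[6]=3 C[5]=3 → dur=3, Σ=39 | A=load:t6 B=compute:t5 [tied]
step 7: L[7]=6 C[6]=4 → dur=6, Σ=45 | A=compute:t6 B=load:t7 [load-bound]
step 8: C[7]=2 → dur=2, Σ=47 | A=idle B=compute:t7 [compute-only]

end_cycle[4] = 30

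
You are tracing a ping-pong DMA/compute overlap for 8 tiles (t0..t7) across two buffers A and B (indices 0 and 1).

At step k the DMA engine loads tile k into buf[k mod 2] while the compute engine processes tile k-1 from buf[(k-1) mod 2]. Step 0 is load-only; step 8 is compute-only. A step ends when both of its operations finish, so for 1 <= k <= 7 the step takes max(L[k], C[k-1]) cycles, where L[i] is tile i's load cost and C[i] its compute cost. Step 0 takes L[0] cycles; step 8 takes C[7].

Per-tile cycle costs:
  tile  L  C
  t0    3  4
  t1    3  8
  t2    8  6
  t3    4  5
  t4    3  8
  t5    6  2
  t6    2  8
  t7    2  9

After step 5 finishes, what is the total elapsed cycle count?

end_cycle[5] = 34

  0. 3=3c; end=3; A:t0 B:-
  1. max(3,4)=4c; end=7; A:t0 B:t1
  2. max(8,8)=8c; end=15; A:t2 B:t1
  3. max(4,6)=6c; end=21; A:t2 B:t3
  4. max(3,5)=5c; end=26; A:t4 B:t3
  5. max(6,8)=8c; end=34; A:t4 B:t5
  6. max(2,2)=2c; end=36; A:t6 B:t5
  7. max(2,8)=8c; end=44; A:t6 B:t7
  8. 9=9c; end=53; A:t6 B:t7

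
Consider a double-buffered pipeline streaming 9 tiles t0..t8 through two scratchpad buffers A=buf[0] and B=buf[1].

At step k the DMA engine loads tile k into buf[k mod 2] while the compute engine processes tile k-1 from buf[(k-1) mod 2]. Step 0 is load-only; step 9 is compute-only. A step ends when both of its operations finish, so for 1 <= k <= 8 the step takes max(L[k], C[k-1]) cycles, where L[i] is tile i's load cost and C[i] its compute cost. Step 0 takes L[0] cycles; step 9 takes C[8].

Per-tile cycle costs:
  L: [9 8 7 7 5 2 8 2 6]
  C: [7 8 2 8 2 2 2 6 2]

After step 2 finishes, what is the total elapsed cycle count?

k=0 load=t0/9c comp=- wait=9 total=9
k=1 load=t1/8c comp=t0/7c wait=8 total=17
k=2 load=t2/7c comp=t1/8c wait=8 total=25
k=3 load=t3/7c comp=t2/2c wait=7 total=32
k=4 load=t4/5c comp=t3/8c wait=8 total=40
k=5 load=t5/2c comp=t4/2c wait=2 total=42
k=6 load=t6/8c comp=t5/2c wait=8 total=50
k=7 load=t7/2c comp=t6/2c wait=2 total=52
k=8 load=t8/6c comp=t7/6c wait=6 total=58
k=9 load=- comp=t8/2c wait=2 total=60

end_cycle[2] = 25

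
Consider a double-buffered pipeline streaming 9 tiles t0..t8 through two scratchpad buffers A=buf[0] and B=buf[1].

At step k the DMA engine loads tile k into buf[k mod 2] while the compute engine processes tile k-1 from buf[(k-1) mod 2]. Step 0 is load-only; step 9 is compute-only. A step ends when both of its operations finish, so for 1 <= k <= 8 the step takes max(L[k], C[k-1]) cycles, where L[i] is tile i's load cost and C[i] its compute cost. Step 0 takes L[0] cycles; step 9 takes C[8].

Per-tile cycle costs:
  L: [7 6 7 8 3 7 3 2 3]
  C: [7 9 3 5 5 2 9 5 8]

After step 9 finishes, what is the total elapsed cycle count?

k=0 load=t0/7c comp=- wait=7 total=7
k=1 load=t1/6c comp=t0/7c wait=7 total=14
k=2 load=t2/7c comp=t1/9c wait=9 total=23
k=3 load=t3/8c comp=t2/3c wait=8 total=31
k=4 load=t4/3c comp=t3/5c wait=5 total=36
k=5 load=t5/7c comp=t4/5c wait=7 total=43
k=6 load=t6/3c comp=t5/2c wait=3 total=46
k=7 load=t7/2c comp=t6/9c wait=9 total=55
k=8 load=t8/3c comp=t7/5c wait=5 total=60
k=9 load=- comp=t8/8c wait=8 total=68

end_cycle[9] = 68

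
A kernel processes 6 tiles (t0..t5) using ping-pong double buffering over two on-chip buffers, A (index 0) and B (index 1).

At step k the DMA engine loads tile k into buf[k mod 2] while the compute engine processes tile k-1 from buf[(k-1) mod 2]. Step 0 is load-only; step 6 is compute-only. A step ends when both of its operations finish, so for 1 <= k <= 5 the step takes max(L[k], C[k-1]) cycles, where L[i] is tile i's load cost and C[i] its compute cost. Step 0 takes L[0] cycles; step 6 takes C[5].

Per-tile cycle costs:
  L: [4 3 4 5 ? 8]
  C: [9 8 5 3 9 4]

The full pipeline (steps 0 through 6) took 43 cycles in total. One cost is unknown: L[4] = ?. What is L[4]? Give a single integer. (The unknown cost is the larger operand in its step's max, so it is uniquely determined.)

L[4] = 4

step 0 | dur = L[0]=4 = 4
step 1 | dur = max(L[1]=3, C[0]=9) = 9
step 2 | dur = max(L[2]=4, C[1]=8) = 8
step 3 | dur = max(L[3]=5, C[2]=5) = 5
step 4 | dur = max(L[4]=?, C[3]=3) = L[4]  (unknown; binding)
step 5 | dur = max(L[5]=8, C[4]=9) = 9
step 6 | dur = C[5]=4 = 4
sum of known step durations = 39
dur[4] = total - known = 43 - 39 = 4
L[4] is the binding max in step 4, so L[4] = dur[4] = 4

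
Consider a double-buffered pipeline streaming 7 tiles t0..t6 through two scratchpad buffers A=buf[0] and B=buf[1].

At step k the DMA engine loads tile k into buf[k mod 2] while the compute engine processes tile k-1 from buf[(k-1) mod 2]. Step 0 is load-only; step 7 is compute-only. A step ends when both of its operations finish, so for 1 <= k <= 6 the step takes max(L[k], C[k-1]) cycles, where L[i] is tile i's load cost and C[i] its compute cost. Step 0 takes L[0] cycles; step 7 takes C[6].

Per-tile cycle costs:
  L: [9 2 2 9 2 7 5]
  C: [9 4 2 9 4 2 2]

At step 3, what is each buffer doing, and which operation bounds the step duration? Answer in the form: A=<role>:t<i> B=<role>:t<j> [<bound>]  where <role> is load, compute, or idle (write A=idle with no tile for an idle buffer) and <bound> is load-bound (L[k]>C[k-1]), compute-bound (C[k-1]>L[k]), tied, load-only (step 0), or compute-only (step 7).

step 3: A=compute:t2 B=load:t3 [load-bound]

k=0 load=t0/9c comp=- wait=9 total=9
k=1 load=t1/2c comp=t0/9c wait=9 total=18
k=2 load=t2/2c comp=t1/4c wait=4 total=22
k=3 load=t3/9c comp=t2/2c wait=9 total=31
k=4 load=t4/2c comp=t3/9c wait=9 total=40
k=5 load=t5/7c comp=t4/4c wait=7 total=47
k=6 load=t6/5c comp=t5/2c wait=5 total=52
k=7 load=- comp=t6/2c wait=2 total=54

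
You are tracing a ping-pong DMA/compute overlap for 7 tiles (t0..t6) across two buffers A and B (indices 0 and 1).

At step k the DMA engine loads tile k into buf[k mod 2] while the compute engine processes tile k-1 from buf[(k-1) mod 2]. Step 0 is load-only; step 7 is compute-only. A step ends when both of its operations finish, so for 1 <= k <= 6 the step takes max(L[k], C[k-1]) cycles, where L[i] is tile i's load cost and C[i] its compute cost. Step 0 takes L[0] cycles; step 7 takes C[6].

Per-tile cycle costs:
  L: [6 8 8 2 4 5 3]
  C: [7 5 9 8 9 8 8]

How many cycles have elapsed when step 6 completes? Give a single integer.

end_cycle[6] = 56

[0] DMA t0→A (6c) ∥ CU idle ⇒ 6c, clock 6
[1] DMA t1→B (8c) ∥ CU A:t0 (7c) ⇒ 8c, clock 14
[2] DMA t2→A (8c) ∥ CU B:t1 (5c) ⇒ 8c, clock 22
[3] DMA t3→B (2c) ∥ CU A:t2 (9c) ⇒ 9c, clock 31
[4] DMA t4→A (4c) ∥ CU B:t3 (8c) ⇒ 8c, clock 39
[5] DMA t5→B (5c) ∥ CU A:t4 (9c) ⇒ 9c, clock 48
[6] DMA t6→A (3c) ∥ CU B:t5 (8c) ⇒ 8c, clock 56
[7] DMA idle ∥ CU A:t6 (8c) ⇒ 8c, clock 64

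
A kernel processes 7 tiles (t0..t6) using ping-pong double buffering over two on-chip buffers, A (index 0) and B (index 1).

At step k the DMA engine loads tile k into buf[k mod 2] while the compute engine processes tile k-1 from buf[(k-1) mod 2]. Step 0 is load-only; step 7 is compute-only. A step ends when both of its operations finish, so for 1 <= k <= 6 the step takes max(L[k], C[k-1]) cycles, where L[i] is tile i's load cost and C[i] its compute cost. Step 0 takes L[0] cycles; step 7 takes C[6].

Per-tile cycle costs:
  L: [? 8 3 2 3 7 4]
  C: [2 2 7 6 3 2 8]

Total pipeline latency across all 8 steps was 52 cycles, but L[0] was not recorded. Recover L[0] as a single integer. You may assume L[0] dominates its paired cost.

L[0] = 9

step 0: dur = L[0]=? = L[0]  (unknown; binding)
step 1: dur = max(L[1]=8, C[0]=2) = 8
step 2: dur = max(L[2]=3, C[1]=2) = 3
step 3: dur = max(L[3]=2, C[2]=7) = 7
step 4: dur = max(L[4]=3, C[3]=6) = 6
step 5: dur = max(L[5]=7, C[4]=3) = 7
step 6: dur = max(L[6]=4, C[5]=2) = 4
step 7: dur = C[6]=8 = 8
sum of known step durations = 43
dur[0] = total - known = 52 - 43 = 9
L[0] is the binding max in step 0, so L[0] = dur[0] = 9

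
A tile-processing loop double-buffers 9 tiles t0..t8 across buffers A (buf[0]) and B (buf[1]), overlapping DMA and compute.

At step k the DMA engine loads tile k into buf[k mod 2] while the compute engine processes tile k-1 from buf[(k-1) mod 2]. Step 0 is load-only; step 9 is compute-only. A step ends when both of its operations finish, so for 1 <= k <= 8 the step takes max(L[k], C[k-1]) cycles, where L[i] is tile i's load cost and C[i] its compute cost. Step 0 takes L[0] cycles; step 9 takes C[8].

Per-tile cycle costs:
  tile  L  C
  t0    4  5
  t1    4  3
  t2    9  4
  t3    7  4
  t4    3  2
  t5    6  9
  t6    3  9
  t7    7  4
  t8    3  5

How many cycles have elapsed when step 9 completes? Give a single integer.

end_cycle[9] = 62

[0] DMA t0→A (4c) ∥ CU idle ⇒ 4c, clock 4
[1] DMA t1→B (4c) ∥ CU A:t0 (5c) ⇒ 5c, clock 9
[2] DMA t2→A (9c) ∥ CU B:t1 (3c) ⇒ 9c, clock 18
[3] DMA t3→B (7c) ∥ CU A:t2 (4c) ⇒ 7c, clock 25
[4] DMA t4→A (3c) ∥ CU B:t3 (4c) ⇒ 4c, clock 29
[5] DMA t5→B (6c) ∥ CU A:t4 (2c) ⇒ 6c, clock 35
[6] DMA t6→A (3c) ∥ CU B:t5 (9c) ⇒ 9c, clock 44
[7] DMA t7→B (7c) ∥ CU A:t6 (9c) ⇒ 9c, clock 53
[8] DMA t8→A (3c) ∥ CU B:t7 (4c) ⇒ 4c, clock 57
[9] DMA idle ∥ CU A:t8 (5c) ⇒ 5c, clock 62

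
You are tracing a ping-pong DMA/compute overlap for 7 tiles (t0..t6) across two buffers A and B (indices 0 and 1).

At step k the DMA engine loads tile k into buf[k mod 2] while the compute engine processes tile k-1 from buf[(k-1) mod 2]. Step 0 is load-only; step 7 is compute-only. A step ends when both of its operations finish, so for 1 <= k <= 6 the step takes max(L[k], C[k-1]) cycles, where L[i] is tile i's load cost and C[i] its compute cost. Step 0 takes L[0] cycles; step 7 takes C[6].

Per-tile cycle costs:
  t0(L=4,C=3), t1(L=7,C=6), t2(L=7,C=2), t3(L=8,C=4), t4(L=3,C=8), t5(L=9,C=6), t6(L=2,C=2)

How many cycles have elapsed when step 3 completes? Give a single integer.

end_cycle[3] = 26

  0. 4=4c; end=4; A:t0 B:-
  1. max(7,3)=7c; end=11; A:t0 B:t1
  2. max(7,6)=7c; end=18; A:t2 B:t1
  3. max(8,2)=8c; end=26; A:t2 B:t3
  4. max(3,4)=4c; end=30; A:t4 B:t3
  5. max(9,8)=9c; end=39; A:t4 B:t5
  6. max(2,6)=6c; end=45; A:t6 B:t5
  7. 2=2c; end=47; A:t6 B:t5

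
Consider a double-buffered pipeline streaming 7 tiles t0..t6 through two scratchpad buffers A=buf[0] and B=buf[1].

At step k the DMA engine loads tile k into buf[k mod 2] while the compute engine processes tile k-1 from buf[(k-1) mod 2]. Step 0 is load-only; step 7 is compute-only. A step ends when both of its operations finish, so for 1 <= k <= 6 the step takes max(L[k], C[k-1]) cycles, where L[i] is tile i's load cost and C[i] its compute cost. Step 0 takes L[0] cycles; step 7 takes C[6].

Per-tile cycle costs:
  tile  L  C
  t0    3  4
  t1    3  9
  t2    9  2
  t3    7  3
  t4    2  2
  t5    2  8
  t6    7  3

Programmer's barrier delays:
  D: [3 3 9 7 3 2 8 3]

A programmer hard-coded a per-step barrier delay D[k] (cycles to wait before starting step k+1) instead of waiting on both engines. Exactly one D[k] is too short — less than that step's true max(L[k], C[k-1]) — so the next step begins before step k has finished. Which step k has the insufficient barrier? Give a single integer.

[0] required=L[0]=3=3 vs D=3 ok
[1] required=max(L[1]=3,C[0]=4)=4 vs D=3 SHORT
[2] required=max(L[2]=9,C[1]=9)=9 vs D=9 ok
[3] required=max(L[3]=7,C[2]=2)=7 vs D=7 ok
[4] required=max(L[4]=2,C[3]=3)=3 vs D=3 ok
[5] required=max(L[5]=2,C[4]=2)=2 vs D=2 ok
[6] required=max(L[6]=7,C[5]=8)=8 vs D=8 ok
[7] required=C[6]=3=3 vs D=3 ok

hazard at step 1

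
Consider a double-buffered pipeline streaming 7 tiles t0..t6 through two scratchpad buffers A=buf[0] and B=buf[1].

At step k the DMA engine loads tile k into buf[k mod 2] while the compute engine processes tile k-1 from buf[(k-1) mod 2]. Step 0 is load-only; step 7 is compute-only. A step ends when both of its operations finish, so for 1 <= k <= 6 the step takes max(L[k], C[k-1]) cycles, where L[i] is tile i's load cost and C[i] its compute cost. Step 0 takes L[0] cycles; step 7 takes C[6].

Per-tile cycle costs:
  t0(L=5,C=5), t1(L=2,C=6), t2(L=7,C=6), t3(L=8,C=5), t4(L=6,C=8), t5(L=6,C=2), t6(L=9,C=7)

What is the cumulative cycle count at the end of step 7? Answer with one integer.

step 0: L[0]=5 → dur=5, Σ=5 | A=load:t0 B=idle [load-only]
step 1: L[1]=2 C[0]=5 → dur=5, Σ=10 | A=compute:t0 B=load:t1 [compute-bound]
step 2: L[2]=7 C[1]=6 → dur=7, Σ=17 | A=load:t2 B=compute:t1 [load-bound]
step 3: L[3]=8 C[2]=6 → dur=8, Σ=25 | A=compute:t2 B=load:t3 [load-bound]
step 4: L[4]=6 C[3]=5 → dur=6, Σ=31 | A=load:t4 B=compute:t3 [load-bound]
step 5: L[5]=6 C[4]=8 → dur=8, Σ=39 | A=compute:t4 B=load:t5 [compute-bound]
step 6: L[6]=9 C[5]=2 → dur=9, Σ=48 | A=load:t6 B=compute:t5 [load-bound]
step 7: C[6]=7 → dur=7, Σ=55 | A=compute:t6 B=idle [compute-only]

end_cycle[7] = 55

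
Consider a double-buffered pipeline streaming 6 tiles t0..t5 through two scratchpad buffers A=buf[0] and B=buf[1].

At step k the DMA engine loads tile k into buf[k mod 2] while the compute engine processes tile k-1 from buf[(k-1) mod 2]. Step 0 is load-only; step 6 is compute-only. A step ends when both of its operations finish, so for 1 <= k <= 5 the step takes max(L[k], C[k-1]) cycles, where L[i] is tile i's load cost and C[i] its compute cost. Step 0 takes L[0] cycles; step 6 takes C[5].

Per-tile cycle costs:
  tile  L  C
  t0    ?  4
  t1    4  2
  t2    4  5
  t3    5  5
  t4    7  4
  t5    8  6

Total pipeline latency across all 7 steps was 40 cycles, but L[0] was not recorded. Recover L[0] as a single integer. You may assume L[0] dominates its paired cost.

step 0 → dur = L[0]=? = L[0]  (unknown; binding)
step 1 → dur = max(L[1]=4, C[0]=4) = 4
step 2 → dur = max(L[2]=4, C[1]=2) = 4
step 3 → dur = max(L[3]=5, C[2]=5) = 5
step 4 → dur = max(L[4]=7, C[3]=5) = 7
step 5 → dur = max(L[5]=8, C[4]=4) = 8
step 6 → dur = C[5]=6 = 6
sum of known step durations = 34
dur[0] = total - known = 40 - 34 = 6
L[0] is the binding max in step 0, so L[0] = dur[0] = 6

L[0] = 6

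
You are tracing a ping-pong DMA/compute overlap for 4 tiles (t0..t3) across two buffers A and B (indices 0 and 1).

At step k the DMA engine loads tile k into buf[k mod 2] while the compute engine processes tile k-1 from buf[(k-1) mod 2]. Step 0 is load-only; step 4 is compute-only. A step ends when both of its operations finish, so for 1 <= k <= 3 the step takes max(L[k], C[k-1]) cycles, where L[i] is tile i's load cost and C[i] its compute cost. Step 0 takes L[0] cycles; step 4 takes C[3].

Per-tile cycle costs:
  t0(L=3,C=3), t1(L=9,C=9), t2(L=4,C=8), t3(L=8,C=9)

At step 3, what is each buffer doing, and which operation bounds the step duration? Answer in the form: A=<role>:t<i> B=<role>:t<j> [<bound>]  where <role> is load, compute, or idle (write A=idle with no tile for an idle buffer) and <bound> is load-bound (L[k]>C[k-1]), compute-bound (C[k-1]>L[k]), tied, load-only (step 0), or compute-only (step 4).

  0. 3=3c; end=3; A:t0 B:-
  1. max(9,3)=9c; end=12; A:t0 B:t1
  2. max(4,9)=9c; end=21; A:t2 B:t1
  3. max(8,8)=8c; end=29; A:t2 B:t3
  4. 9=9c; end=38; A:t2 B:t3

step 3: A=compute:t2 B=load:t3 [tied]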